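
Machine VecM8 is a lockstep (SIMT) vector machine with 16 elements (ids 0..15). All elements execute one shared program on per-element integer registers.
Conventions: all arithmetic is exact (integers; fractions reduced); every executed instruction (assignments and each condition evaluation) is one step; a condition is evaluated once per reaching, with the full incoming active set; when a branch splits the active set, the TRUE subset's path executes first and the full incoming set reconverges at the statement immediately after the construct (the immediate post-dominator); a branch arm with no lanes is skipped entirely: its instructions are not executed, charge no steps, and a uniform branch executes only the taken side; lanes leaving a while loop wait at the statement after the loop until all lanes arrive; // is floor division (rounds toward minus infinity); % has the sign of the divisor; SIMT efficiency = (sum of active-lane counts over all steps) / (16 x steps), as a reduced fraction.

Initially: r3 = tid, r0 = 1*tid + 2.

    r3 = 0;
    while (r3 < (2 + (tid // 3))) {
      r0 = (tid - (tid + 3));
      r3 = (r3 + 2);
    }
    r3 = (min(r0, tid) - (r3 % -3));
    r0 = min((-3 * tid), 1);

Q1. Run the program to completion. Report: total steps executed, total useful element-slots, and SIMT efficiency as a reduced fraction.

Answer: 16 steps, 175 useful, 175/256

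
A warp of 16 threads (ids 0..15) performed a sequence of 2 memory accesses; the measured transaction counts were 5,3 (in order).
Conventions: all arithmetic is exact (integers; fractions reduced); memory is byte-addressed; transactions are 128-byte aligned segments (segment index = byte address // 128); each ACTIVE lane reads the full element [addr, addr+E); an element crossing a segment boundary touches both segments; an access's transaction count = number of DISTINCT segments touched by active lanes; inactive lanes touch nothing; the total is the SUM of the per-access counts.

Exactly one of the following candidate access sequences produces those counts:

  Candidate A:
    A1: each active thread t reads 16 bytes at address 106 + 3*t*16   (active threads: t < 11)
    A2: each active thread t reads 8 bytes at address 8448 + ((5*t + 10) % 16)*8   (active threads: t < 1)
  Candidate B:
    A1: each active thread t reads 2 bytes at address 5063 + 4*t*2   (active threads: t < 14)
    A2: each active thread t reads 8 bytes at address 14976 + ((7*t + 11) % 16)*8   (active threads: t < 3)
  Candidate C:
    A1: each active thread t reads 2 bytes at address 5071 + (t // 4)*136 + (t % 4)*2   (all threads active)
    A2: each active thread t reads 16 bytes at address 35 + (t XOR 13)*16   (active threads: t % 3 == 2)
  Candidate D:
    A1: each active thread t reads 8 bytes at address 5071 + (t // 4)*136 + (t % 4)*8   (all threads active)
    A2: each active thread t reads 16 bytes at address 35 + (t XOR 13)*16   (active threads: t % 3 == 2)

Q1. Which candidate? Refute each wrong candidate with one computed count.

A: A2 gives 1 transaction, not 3
B: A1 gives 2 transactions, not 5
C: A1 gives 4 transactions, not 5
D: all counts match (5,3)

Answer: D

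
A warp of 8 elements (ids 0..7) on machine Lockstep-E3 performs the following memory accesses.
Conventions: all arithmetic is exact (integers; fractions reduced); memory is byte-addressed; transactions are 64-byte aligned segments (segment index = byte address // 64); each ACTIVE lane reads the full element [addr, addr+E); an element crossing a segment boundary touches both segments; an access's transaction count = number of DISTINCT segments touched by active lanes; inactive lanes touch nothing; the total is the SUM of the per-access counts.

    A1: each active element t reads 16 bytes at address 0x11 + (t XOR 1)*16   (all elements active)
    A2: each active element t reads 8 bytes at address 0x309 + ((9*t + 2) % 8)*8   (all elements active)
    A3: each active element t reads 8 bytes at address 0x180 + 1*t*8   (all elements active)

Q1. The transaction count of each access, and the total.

A1: 3 transactions
A2: 2 transactions
A3: 1 transaction

Answer: 3,2,1; total 6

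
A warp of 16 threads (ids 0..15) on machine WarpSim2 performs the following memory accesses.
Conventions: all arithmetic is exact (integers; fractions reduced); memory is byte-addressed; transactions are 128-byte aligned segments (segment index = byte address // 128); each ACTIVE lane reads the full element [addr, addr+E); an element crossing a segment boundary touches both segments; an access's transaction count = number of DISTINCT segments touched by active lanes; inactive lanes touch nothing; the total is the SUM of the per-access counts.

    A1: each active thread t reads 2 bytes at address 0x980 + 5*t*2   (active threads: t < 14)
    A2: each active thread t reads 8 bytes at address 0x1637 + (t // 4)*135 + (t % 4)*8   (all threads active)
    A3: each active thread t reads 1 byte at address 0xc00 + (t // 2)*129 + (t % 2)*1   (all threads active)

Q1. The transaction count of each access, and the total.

A1: 2 transactions
A2: 4 transactions
A3: 8 transactions

Answer: 2,4,8; total 14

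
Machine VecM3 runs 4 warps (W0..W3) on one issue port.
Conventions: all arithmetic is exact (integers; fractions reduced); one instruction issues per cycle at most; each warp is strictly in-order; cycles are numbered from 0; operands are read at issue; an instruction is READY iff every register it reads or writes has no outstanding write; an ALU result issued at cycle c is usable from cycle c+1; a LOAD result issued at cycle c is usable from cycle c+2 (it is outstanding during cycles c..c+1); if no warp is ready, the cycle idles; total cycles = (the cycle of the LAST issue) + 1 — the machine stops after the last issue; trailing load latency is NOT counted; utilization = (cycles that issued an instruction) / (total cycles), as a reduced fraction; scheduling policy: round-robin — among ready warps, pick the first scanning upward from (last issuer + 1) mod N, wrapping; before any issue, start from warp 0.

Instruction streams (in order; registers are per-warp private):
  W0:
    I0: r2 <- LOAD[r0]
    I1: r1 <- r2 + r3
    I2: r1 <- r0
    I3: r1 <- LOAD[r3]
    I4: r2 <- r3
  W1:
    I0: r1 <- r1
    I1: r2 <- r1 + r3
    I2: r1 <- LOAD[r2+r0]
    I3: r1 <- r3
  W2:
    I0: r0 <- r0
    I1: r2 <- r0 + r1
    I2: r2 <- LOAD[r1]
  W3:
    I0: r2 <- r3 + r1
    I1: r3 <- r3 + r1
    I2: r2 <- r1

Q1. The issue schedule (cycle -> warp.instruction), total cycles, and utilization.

cycle 0: W0.I0
cycle 1: W1.I0
cycle 2: W2.I0
cycle 3: W3.I0
cycle 4: W0.I1
cycle 5: W1.I1
cycle 6: W2.I1
cycle 7: W3.I1
cycle 8: W0.I2
cycle 9: W1.I2
cycle 10: W2.I2
cycle 11: W3.I2
cycle 12: W0.I3
cycle 13: W1.I3
cycle 14: W0.I4

Answer: 15 cycles, utilization 1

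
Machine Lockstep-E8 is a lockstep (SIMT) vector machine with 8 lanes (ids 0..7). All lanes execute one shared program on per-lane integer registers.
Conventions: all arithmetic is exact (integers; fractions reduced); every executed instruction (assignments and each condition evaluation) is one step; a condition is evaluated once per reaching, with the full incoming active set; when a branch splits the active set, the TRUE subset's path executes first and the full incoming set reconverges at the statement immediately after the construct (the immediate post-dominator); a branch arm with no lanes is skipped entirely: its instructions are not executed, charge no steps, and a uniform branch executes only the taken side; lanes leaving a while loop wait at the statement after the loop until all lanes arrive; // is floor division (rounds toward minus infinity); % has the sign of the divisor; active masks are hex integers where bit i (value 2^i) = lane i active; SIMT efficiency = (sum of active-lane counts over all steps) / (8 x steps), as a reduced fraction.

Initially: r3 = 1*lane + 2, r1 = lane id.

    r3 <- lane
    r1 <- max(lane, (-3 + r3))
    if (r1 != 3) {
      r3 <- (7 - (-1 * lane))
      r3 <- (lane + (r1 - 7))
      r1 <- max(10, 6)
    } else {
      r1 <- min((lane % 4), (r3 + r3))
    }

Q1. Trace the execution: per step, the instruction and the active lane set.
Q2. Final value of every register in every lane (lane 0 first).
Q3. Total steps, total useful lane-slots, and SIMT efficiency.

step 0: r3 <- lane                   0xff
step 1: r1 <- max(lane, (-3 + r3))   0xff
step 2: eval (r1 != 3)               0xff
step 3: r3 <- (7 - (-1 * lane))      0xf7
step 4: r3 <- (lane + (r1 - 7))      0xf7
step 5: r1 <- max(10, 6)             0xf7
step 6: r1 <- min((lane % 4), (r3 + r3)) 0x08

Answer: 7 steps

r3: -7,-5,-3,3,1,3,5,7
r1: 10,10,10,3,10,10,10,10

steps = 7; useful = 46; efficiency = 46/56 = 23/28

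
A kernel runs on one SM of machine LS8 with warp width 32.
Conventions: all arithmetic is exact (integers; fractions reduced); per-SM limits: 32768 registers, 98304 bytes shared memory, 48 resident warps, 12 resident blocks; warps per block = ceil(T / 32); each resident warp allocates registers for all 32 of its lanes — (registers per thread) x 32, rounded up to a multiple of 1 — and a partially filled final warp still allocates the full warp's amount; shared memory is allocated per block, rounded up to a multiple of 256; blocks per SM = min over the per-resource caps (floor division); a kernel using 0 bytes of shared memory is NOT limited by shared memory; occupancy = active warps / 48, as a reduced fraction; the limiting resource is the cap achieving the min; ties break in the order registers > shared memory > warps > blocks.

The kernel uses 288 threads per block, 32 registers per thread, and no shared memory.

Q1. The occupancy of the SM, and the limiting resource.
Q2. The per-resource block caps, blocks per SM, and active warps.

Answer: occupancy 9/16, limited by registers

registers: 3 blocks
shared memory: no limit (kernel uses none)
warps: 5 blocks
blocks: 12 blocks

Answer: 3 blocks, 27 active warps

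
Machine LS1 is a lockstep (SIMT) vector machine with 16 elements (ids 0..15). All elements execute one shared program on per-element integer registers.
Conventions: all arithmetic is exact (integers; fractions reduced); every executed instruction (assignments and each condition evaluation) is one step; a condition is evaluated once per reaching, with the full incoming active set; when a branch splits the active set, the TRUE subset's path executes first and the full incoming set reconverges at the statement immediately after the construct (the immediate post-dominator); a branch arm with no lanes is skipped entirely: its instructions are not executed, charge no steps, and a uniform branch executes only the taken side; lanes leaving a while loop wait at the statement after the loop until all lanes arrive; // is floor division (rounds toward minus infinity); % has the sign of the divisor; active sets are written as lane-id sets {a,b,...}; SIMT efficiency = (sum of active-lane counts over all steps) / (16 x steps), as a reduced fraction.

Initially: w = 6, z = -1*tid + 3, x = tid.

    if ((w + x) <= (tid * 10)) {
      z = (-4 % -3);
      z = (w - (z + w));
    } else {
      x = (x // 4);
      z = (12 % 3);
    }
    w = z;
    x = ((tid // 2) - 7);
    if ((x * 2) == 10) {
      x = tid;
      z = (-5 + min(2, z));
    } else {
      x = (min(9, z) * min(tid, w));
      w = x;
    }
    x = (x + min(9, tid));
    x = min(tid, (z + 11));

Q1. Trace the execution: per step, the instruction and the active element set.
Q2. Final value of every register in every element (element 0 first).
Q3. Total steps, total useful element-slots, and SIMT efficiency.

step 0: eval ((w + x) <= (tid * 10)) {0,1,2,3,4,5,6,7,8,9,10,11,12,13,14,15}
step 1: z <- (-4 % -3)               {1,2,3,4,5,6,7,8,9,10,11,12,13,14,15}
step 2: z <- (w - (z + w))           {1,2,3,4,5,6,7,8,9,10,11,12,13,14,15}
step 3: x <- (x // 4)                {0}
step 4: z <- (12 % 3)                {0}
step 5: w <- z                       {0,1,2,3,4,5,6,7,8,9,10,11,12,13,14,15}
step 6: x <- ((tid // 2) - 7)        {0,1,2,3,4,5,6,7,8,9,10,11,12,13,14,15}
step 7: eval ((x * 2) == 10)         {0,1,2,3,4,5,6,7,8,9,10,11,12,13,14,15}
step 8: x <- (min(9, z) * min(tid, w)) {0,1,2,3,4,5,6,7,8,9,10,11,12,13,14,15}
step 9: w <- x                       {0,1,2,3,4,5,6,7,8,9,10,11,12,13,14,15}
step 10: x <- (x + min(9, tid))       {0,1,2,3,4,5,6,7,8,9,10,11,12,13,14,15}
step 11: x <- min(tid, (z + 11))      {0,1,2,3,4,5,6,7,8,9,10,11,12,13,14,15}

Answer: 12 steps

w: 0,1,1,1,1,1,1,1,1,1,1,1,1,1,1,1
z: 0,1,1,1,1,1,1,1,1,1,1,1,1,1,1,1
x: 0,1,2,3,4,5,6,7,8,9,10,11,12,12,12,12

steps = 12; useful = 160; efficiency = 160/192 = 5/6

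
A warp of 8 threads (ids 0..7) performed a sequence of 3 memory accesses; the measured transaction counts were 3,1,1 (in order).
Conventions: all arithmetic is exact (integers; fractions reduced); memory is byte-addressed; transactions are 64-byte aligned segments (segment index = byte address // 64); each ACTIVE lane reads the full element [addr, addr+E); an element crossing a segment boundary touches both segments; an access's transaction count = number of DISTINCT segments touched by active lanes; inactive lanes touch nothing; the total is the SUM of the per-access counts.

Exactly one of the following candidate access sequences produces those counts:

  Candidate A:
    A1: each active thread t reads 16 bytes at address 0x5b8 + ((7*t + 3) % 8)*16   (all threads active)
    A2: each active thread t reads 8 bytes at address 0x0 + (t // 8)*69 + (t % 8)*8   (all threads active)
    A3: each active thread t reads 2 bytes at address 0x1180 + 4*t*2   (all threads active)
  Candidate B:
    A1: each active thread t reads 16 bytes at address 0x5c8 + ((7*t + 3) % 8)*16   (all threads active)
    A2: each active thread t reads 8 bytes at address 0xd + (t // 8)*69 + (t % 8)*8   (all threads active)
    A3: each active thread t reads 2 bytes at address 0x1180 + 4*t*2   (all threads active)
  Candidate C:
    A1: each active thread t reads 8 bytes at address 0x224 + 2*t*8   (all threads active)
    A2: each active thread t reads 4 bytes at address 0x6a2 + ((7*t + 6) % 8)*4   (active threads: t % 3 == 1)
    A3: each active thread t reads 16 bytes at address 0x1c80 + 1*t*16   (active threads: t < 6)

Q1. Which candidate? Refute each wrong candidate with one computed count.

B: A2 gives 2 transactions, not 1
C: A2 gives 2 transactions, not 1
A: all counts match (3,1,1)

Answer: A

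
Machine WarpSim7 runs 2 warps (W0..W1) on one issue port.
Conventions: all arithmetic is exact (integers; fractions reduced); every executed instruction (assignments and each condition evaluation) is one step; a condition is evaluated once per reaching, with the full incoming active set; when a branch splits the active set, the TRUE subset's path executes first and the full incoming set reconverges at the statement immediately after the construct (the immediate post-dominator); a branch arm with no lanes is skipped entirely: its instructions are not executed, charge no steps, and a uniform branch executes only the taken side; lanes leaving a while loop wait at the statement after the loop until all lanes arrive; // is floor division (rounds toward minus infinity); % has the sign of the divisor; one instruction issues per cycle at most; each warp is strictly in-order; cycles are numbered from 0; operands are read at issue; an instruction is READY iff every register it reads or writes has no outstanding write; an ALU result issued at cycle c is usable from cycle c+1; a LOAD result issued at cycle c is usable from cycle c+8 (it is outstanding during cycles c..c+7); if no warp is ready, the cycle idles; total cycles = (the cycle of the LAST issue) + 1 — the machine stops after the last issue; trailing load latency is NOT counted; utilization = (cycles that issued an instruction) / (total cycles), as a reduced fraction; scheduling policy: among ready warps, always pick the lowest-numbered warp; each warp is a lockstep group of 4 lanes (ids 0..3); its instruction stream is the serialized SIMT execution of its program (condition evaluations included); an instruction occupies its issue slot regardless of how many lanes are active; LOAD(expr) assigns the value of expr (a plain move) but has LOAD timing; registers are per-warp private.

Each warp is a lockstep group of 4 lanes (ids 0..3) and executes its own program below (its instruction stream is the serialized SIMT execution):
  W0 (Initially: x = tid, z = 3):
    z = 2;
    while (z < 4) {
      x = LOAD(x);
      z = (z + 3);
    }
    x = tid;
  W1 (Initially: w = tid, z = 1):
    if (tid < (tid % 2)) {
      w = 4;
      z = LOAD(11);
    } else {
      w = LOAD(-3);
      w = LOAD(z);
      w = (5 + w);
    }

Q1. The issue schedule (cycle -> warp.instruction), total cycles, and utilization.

cycle 0: W0.I0
cycle 1: W0.I1
cycle 2: W0.I2
cycle 3: W0.I3
cycle 4: W0.I4
cycle 5: W1.I0
cycle 6: W1.I1
cycle 7: idle
cycle 8: idle
cycle 9: idle
cycle 10: W0.I5
cycle 11: idle
cycle 12: idle
cycle 13: idle
cycle 14: W1.I2
cycle 15: idle
cycle 16: idle
cycle 17: idle
cycle 18: idle
cycle 19: idle
cycle 20: idle
cycle 21: idle
cycle 22: W1.I3

Answer: 23 cycles, utilization 10/23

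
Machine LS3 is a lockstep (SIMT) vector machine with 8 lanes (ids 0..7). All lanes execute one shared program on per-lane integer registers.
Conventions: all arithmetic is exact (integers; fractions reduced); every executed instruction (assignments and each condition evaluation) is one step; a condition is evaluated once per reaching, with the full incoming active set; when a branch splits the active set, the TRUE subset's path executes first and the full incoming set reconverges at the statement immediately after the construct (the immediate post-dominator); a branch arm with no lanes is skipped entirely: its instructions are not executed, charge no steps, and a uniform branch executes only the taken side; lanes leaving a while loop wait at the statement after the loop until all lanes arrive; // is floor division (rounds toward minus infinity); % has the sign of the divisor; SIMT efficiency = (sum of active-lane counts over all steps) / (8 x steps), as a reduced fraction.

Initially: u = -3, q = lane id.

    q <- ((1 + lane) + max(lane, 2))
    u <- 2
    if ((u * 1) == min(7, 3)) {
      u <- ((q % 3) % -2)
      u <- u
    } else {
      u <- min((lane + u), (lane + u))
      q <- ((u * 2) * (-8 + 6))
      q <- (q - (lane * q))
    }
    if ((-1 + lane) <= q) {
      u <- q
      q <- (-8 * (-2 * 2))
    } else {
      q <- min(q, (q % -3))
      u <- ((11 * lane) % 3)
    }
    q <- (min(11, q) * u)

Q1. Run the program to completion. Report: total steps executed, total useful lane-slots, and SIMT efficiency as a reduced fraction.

Answer: 12 steps, 80 useful, 5/6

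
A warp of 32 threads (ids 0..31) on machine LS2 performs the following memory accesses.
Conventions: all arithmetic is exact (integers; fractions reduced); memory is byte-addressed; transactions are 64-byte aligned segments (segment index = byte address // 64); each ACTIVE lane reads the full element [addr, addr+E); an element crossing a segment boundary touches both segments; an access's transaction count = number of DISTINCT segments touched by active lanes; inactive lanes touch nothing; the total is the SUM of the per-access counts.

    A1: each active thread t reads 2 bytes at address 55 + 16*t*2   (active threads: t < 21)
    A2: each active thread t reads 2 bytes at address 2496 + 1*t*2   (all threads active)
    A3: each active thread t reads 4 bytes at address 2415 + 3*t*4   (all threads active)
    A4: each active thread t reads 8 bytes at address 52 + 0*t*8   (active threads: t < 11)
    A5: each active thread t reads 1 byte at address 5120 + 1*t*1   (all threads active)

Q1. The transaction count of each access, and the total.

A1: 11 transactions
A2: 1 transaction
A3: 7 transactions
A4: 1 transaction
A5: 1 transaction

Answer: 11,1,7,1,1; total 21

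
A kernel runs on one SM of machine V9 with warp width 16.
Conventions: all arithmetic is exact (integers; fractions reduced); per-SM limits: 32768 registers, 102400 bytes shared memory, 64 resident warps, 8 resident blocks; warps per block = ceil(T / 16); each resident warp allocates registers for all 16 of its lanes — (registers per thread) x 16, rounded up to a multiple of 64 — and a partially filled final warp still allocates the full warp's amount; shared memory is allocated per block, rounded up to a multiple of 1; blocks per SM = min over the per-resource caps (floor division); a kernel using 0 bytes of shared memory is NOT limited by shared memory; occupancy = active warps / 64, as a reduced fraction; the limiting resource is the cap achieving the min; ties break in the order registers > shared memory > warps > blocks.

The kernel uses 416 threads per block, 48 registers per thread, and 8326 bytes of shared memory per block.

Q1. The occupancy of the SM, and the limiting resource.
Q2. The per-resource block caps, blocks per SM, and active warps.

Answer: occupancy 13/32, limited by registers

registers: 1 block
shared memory: 12 blocks
warps: 2 blocks
blocks: 8 blocks

Answer: 1 block, 26 active warps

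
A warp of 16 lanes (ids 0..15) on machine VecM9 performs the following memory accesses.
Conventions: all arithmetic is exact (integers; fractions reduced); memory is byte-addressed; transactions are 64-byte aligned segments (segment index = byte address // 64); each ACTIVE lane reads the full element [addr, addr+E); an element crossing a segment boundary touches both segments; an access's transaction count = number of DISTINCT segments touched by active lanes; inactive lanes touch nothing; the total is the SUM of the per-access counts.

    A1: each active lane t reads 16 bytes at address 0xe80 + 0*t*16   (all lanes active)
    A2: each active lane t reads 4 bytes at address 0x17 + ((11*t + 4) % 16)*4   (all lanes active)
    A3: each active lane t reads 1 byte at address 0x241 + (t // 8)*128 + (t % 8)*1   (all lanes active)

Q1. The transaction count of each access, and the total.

A1: 1 transaction
A2: 2 transactions
A3: 2 transactions

Answer: 1,2,2; total 5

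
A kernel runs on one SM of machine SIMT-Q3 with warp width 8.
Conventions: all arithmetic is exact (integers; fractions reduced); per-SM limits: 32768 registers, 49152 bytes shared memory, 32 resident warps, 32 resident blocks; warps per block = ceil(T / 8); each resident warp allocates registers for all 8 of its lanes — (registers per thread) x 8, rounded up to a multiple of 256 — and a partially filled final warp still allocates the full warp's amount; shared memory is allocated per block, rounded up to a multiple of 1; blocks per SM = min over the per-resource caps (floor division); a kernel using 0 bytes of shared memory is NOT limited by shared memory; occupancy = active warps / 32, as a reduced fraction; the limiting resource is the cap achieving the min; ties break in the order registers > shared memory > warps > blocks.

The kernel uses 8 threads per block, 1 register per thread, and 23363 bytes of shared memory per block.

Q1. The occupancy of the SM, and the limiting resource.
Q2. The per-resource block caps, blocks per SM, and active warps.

Answer: occupancy 1/16, limited by shared memory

registers: 128 blocks
shared memory: 2 blocks
warps: 32 blocks
blocks: 32 blocks

Answer: 2 blocks, 2 active warps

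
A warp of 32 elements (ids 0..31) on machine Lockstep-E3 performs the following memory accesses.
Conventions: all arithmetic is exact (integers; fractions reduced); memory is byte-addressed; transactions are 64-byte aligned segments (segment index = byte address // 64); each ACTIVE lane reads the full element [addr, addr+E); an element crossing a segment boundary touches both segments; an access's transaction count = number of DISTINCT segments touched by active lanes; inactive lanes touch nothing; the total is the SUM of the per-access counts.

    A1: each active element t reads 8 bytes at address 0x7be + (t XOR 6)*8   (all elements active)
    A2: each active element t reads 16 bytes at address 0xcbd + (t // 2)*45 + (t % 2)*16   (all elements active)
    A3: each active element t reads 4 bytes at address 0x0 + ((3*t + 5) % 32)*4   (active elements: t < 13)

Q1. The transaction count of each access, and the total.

A1: 5 transactions
A2: 12 transactions
A3: 2 transactions

Answer: 5,12,2; total 19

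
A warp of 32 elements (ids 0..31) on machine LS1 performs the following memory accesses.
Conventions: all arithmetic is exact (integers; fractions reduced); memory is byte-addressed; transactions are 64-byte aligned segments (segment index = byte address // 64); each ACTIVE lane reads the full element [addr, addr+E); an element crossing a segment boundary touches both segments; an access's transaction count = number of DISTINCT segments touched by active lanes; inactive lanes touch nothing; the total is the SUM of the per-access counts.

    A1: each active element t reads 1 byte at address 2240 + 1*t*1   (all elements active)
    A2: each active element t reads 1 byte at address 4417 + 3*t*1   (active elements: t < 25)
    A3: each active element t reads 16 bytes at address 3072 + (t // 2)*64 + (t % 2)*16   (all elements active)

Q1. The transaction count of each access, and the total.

A1: 1 transaction
A2: 2 transactions
A3: 16 transactions

Answer: 1,2,16; total 19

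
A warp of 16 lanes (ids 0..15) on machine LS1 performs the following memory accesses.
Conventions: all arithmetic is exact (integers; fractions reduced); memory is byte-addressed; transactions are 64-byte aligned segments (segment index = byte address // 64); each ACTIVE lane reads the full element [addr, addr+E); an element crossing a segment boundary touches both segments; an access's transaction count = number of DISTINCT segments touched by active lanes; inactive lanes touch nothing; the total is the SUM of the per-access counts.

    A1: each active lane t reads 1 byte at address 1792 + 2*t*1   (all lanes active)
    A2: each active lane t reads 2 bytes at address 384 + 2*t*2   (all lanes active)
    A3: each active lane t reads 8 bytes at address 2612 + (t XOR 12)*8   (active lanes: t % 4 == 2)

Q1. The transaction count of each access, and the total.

A1: 1 transaction
A2: 1 transaction
A3: 2 transactions

Answer: 1,1,2; total 4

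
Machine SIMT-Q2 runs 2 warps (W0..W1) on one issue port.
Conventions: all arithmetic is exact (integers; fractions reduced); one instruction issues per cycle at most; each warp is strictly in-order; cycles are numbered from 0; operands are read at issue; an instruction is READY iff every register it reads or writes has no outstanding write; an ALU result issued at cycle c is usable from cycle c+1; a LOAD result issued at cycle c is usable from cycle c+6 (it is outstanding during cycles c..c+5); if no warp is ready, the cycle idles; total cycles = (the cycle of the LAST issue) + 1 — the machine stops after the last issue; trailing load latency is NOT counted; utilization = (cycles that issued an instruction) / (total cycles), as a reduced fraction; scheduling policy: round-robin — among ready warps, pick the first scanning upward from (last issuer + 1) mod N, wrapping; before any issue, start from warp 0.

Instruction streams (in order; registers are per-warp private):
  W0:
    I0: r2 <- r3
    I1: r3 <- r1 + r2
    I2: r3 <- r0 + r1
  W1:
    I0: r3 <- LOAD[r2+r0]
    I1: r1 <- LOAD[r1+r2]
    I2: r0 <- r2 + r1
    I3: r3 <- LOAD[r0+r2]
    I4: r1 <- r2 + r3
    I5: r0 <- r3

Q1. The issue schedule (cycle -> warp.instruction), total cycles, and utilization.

cycle 0: W0.I0
cycle 1: W1.I0
cycle 2: W0.I1
cycle 3: W1.I1
cycle 4: W0.I2
cycle 5: idle
cycle 6: idle
cycle 7: idle
cycle 8: idle
cycle 9: W1.I2
cycle 10: W1.I3
cycle 11: idle
cycle 12: idle
cycle 13: idle
cycle 14: idle
cycle 15: idle
cycle 16: W1.I4
cycle 17: W1.I5

Answer: 18 cycles, utilization 1/2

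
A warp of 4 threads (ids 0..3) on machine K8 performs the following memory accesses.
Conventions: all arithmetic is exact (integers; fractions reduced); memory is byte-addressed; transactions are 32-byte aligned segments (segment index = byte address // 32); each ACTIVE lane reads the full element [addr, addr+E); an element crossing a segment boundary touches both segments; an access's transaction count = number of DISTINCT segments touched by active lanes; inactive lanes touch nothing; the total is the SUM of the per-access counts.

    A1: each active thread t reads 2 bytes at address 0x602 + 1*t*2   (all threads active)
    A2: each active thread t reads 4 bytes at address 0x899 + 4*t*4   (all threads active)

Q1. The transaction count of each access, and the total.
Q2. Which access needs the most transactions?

A1: 1 transaction
A2: 3 transactions

Answer: 1,3; total 4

Answer: A2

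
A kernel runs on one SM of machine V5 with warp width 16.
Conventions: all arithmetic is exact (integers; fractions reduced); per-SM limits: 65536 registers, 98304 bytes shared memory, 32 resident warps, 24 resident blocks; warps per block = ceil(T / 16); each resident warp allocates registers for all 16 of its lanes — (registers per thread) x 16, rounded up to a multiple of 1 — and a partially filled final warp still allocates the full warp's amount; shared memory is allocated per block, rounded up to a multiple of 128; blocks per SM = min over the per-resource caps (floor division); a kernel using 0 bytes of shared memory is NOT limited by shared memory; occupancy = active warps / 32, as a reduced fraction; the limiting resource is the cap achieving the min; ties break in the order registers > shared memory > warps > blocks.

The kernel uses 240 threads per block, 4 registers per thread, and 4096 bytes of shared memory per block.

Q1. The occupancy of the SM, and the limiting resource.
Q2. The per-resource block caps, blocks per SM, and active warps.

Answer: occupancy 15/16, limited by warps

registers: 68 blocks
shared memory: 24 blocks
warps: 2 blocks
blocks: 24 blocks

Answer: 2 blocks, 30 active warps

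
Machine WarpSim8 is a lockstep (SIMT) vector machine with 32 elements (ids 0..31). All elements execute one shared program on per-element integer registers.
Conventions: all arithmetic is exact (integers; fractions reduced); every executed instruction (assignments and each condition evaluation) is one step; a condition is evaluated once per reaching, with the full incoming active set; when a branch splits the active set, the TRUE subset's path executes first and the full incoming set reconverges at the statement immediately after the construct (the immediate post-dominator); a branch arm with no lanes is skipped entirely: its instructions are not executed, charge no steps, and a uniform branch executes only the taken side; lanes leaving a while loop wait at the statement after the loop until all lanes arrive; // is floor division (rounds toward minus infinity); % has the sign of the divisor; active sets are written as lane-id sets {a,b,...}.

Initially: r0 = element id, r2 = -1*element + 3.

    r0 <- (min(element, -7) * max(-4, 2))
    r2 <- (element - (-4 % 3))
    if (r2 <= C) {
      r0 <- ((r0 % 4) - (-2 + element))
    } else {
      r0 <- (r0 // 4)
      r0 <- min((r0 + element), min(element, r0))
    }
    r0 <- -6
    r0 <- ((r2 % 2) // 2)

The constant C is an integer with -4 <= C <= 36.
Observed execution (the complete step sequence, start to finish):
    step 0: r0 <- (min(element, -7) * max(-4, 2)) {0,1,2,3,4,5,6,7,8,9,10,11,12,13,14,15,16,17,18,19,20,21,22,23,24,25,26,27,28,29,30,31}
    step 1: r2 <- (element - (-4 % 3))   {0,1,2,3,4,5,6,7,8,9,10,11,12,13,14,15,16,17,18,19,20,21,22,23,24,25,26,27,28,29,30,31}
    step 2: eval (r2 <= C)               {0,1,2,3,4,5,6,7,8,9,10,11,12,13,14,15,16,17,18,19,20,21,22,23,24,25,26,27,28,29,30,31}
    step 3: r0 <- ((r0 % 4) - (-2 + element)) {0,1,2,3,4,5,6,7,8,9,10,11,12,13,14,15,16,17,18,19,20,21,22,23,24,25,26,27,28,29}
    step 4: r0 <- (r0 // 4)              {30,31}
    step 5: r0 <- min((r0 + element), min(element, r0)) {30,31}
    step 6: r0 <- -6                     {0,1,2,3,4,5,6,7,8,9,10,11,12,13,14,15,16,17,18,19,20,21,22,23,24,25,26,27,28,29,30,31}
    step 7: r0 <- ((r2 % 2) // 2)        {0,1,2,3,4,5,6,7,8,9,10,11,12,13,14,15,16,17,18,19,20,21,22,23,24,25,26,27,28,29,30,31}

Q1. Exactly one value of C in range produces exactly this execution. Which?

Answer: C = 27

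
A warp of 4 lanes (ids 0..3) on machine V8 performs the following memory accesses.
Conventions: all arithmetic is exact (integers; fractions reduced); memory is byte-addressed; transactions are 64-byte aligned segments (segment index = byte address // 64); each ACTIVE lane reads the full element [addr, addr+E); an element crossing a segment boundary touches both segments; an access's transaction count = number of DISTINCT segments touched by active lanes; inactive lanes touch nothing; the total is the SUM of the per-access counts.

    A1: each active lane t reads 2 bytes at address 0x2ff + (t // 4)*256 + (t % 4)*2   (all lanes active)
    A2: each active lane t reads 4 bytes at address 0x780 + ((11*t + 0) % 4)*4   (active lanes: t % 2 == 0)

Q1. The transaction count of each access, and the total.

A1: 2 transactions
A2: 1 transaction

Answer: 2,1; total 3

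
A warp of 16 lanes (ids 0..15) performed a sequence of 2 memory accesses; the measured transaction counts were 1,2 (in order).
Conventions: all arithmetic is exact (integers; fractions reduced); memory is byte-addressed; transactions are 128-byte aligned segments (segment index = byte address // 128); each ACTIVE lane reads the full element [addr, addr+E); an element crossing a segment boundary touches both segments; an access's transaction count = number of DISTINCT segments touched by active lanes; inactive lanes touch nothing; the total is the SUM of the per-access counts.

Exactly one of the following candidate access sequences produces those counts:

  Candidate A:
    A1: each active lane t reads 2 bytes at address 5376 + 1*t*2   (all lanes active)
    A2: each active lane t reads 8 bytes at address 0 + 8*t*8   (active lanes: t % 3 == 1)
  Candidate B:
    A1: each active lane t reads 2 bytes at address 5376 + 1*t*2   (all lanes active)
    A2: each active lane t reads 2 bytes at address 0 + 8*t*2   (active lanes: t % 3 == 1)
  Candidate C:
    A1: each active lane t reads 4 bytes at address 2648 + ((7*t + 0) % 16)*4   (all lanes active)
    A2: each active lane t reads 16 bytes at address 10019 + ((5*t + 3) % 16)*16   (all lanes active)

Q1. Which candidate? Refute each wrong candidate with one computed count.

A: A2 gives 5 transactions, not 2
C: A1 gives 2 transactions, not 1
B: all counts match (1,2)

Answer: B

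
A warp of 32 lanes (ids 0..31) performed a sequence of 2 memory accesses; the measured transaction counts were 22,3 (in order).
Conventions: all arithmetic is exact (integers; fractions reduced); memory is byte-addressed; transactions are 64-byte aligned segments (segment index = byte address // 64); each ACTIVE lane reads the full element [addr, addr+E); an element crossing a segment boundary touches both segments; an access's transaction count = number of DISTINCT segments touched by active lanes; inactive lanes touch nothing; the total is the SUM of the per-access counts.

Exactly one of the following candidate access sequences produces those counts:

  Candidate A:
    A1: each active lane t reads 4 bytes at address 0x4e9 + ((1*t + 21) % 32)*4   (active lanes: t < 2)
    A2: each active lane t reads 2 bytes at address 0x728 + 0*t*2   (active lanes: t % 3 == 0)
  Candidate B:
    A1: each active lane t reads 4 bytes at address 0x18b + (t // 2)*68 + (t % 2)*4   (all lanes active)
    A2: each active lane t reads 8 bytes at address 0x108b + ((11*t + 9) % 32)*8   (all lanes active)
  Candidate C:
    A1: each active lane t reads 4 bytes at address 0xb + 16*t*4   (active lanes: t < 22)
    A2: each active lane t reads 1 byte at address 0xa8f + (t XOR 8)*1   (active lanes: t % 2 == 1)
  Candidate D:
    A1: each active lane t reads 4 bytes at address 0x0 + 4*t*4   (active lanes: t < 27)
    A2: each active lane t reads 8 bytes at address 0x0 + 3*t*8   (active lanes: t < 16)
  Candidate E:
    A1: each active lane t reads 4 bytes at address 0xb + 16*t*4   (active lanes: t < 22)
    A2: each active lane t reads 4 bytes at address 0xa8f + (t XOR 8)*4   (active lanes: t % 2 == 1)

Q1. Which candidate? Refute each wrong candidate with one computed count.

A: A1 gives 2 transactions, not 22
B: A1 gives 17 transactions, not 22
C: A2 gives 1 transaction, not 3
D: A1 gives 7 transactions, not 22
E: all counts match (22,3)

Answer: E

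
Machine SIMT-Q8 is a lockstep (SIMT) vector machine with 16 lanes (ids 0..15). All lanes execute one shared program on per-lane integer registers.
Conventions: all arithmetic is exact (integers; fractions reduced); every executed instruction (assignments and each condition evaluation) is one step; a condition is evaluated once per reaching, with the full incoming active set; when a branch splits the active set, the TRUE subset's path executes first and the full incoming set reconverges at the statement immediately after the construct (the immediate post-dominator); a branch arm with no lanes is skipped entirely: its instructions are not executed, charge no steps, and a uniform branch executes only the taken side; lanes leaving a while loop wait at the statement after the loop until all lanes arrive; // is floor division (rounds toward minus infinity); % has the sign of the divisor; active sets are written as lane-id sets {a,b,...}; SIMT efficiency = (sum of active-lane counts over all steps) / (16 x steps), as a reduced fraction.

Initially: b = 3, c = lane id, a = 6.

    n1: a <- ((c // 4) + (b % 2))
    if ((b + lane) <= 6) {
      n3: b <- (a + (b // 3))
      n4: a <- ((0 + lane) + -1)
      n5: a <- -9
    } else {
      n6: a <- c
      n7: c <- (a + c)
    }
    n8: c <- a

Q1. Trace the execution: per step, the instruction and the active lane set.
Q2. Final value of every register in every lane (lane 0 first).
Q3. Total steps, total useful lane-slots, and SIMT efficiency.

step 0: a <- ((c // 4) + (b % 2))    {0,1,2,3,4,5,6,7,8,9,10,11,12,13,14,15}
step 1: eval ((b + lane) <= 6)       {0,1,2,3,4,5,6,7,8,9,10,11,12,13,14,15}
step 2: b <- (a + (b // 3))          {0,1,2,3}
step 3: a <- ((0 + lane) + -1)       {0,1,2,3}
step 4: a <- -9                      {0,1,2,3}
step 5: a <- c                       {4,5,6,7,8,9,10,11,12,13,14,15}
step 6: c <- (a + c)                 {4,5,6,7,8,9,10,11,12,13,14,15}
step 7: c <- a                       {0,1,2,3,4,5,6,7,8,9,10,11,12,13,14,15}

Answer: 8 steps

b: 2,2,2,2,3,3,3,3,3,3,3,3,3,3,3,3
c: -9,-9,-9,-9,4,5,6,7,8,9,10,11,12,13,14,15
a: -9,-9,-9,-9,4,5,6,7,8,9,10,11,12,13,14,15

steps = 8; useful = 84; efficiency = 84/128 = 21/32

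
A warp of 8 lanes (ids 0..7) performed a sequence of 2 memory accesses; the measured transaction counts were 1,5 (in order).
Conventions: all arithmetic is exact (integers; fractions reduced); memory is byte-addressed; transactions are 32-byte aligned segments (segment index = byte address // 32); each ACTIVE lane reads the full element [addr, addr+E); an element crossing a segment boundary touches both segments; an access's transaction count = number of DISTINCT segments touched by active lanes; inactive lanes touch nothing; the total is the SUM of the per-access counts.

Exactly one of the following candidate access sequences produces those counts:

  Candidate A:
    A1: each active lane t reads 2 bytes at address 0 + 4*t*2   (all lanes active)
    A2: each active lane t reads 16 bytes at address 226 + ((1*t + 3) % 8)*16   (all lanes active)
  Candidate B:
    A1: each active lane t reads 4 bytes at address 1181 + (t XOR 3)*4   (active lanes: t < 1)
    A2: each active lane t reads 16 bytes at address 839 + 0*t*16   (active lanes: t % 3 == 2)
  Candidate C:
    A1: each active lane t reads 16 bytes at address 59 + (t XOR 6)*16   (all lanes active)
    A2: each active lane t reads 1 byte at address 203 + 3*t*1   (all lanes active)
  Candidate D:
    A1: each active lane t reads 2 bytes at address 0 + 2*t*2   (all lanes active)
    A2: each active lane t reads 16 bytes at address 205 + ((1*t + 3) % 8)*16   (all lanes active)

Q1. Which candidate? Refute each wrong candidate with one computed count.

A: A1 gives 2 transactions, not 1
B: A2 gives 1 transaction, not 5
C: A1 gives 5 transactions, not 1
D: all counts match (1,5)

Answer: D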